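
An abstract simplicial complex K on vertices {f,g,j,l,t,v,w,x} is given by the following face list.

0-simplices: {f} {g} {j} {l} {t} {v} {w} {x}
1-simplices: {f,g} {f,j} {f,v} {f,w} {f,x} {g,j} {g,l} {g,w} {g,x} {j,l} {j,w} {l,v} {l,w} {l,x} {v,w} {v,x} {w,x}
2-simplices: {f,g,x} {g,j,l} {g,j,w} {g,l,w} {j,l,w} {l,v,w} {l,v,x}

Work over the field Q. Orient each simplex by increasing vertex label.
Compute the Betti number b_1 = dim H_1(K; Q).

b_1=5

n_0=8 n_1=17 n_2=7  [Q]
∂1: piv[fg,fj,fv,fw,fx,gl] rk=6  ker:gj,gw,gx,jl,jw,lv,lw,lx,vw,vx,wx
∂2: piv[fgx,gjl,gjw,glw,lvw,lvx] rk=6  ker:jlw
b_1=(17−6)−6=5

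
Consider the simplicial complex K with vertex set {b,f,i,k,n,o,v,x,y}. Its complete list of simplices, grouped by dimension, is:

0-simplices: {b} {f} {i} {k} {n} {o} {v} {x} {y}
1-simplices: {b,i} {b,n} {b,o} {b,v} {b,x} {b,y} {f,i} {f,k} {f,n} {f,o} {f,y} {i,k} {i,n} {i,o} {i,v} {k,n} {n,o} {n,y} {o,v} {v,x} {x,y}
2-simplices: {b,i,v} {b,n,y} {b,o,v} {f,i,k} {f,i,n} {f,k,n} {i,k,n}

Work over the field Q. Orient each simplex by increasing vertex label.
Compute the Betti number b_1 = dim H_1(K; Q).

b_1=7

n_0=9 n_1=21 n_2=7  [Q]
∂1: piv[bi,bn,bo,bv,bx,by,fi,fk] rk=8  ker:fn,fo,fy,ik,in,io,iv,kn,no,ny,ov,vx,xy
∂2: piv[biv,bny,bov,fik,fin,fkn] rk=6  ker:ikn
b_1=(21−8)−6=7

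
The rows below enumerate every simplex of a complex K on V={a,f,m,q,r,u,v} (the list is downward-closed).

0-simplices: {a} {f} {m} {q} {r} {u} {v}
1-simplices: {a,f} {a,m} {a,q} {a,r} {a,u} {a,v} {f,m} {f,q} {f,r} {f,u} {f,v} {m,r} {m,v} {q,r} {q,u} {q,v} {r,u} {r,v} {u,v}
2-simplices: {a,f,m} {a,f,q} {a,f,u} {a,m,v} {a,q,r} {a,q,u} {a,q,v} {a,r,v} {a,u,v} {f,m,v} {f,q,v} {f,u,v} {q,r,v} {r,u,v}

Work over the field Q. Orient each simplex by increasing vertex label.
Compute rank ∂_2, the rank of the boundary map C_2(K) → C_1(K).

rank∂_2=11

n_0=7 n_1=19 n_2=14  [Q]
∂1: piv[af,am,aq,ar,au,av] rk=6  ker:fm,fq,fr,fu,fv,mr,mv,qr,qu,qv,ru,rv,uv
∂2: piv[afm,afq,afu,amv,aqr,aqu,aqv,arv,auv,fmv,ruv] rk=11  ker:fqv,fuv,qrv
rk∂_2=11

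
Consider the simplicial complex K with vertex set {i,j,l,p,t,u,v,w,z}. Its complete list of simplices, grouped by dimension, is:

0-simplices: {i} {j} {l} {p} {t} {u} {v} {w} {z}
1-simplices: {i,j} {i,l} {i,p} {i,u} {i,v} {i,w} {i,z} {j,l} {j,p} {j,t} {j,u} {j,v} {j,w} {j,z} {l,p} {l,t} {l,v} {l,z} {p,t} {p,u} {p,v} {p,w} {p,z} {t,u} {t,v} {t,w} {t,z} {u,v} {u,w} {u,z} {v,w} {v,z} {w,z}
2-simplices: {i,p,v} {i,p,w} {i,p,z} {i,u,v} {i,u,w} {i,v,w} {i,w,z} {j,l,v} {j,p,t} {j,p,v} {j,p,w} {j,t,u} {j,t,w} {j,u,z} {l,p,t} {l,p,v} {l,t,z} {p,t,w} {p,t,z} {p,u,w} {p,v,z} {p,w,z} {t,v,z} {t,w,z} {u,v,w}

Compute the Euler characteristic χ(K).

χ(K)=1

n_0=9 n_1=33 n_2=25
χ=+9−33+25=1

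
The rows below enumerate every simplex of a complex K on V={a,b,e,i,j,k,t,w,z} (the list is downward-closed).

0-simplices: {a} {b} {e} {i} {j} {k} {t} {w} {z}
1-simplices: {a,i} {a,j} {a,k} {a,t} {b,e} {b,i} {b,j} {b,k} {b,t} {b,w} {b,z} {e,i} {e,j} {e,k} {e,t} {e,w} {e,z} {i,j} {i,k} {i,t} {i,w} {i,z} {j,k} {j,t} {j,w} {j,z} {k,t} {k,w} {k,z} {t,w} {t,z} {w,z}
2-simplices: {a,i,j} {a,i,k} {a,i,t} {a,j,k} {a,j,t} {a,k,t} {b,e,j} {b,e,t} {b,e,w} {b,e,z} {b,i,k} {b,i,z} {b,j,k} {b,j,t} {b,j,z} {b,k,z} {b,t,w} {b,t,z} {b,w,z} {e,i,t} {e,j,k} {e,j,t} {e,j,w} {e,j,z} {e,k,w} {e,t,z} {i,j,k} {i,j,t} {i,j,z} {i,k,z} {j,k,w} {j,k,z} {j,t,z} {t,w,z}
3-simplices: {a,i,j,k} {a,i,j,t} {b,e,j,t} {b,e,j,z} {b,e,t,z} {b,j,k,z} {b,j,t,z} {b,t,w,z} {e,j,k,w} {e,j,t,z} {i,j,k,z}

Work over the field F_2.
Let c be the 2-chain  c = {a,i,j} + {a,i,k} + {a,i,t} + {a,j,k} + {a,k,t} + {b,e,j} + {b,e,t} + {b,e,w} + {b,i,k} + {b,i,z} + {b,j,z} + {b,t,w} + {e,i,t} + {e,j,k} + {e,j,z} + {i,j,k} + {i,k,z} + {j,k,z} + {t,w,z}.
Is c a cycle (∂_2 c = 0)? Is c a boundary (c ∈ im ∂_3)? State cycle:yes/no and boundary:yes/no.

cycle:no boundary:no

n_0=9 n_1=32 n_2=34 n_3=11  [Z2]
∂1: piv[ai,aj,ak,at,be,bi,bw,bz] rk=8  ker:bj,bk,bt,ei,ej,ek,et,ew,ez,ij,ik,it,iw,iz,jk,jt,jw,jz,kt,kw,kz,tw,tz,wz
∂2: piv[aij,aik,ait,ajk,ajt,akt,bej,bet,bew,bez,bik,biz,bjk,bjt,bjz,bkz,btw,btz,bwz,eit,ejk,ejw,ekw] rk=23  ker:ejt,ejz,etz,ijk,ijt,ijz,ikz,jkw,jkz,jtz,twz
∂3: piv[aijk,aijt,bejt,bejz,betz,bjkz,bjtz,btwz,ejkw,ijkz] rk=10  ker:ejtz
∂2c = {a,i} + {a,k} + {b,e} + {b,k} + {e,i} + {e,j} + {e,k} + {e,w} + {e,z} + {j,z} + {k,t} + {t,z} + {w,z}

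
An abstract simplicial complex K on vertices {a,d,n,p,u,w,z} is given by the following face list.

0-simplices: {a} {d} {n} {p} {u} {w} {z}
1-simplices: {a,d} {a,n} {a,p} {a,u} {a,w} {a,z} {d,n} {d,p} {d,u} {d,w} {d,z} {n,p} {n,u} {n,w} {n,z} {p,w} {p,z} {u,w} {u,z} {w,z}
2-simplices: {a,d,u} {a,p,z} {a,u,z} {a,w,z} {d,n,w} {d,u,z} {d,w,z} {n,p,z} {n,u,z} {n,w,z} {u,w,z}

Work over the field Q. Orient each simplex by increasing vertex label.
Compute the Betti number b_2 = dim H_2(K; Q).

b_2=0

n_0=7 n_1=20 n_2=11  [Q]
∂1: piv[ad,an,ap,au,aw,az] rk=6  ker:dn,dp,du,dw,dz,np,nu,nw,nz,pw,pz,uw,uz,wz
∂2: piv[adu,apz,auz,awz,dnw,duz,dwz,npz,nuz,nwz,uwz] rk=11
b_2=(11−11)−0=0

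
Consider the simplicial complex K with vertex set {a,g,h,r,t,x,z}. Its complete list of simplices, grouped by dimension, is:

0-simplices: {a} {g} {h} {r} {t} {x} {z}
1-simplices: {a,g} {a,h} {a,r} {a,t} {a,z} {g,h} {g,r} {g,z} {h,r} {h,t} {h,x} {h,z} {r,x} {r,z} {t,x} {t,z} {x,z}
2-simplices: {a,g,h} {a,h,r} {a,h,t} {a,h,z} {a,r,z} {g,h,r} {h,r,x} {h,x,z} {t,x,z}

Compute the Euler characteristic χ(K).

χ(K)=-1

n_0=7 n_1=17 n_2=9
χ=+7−17+9=-1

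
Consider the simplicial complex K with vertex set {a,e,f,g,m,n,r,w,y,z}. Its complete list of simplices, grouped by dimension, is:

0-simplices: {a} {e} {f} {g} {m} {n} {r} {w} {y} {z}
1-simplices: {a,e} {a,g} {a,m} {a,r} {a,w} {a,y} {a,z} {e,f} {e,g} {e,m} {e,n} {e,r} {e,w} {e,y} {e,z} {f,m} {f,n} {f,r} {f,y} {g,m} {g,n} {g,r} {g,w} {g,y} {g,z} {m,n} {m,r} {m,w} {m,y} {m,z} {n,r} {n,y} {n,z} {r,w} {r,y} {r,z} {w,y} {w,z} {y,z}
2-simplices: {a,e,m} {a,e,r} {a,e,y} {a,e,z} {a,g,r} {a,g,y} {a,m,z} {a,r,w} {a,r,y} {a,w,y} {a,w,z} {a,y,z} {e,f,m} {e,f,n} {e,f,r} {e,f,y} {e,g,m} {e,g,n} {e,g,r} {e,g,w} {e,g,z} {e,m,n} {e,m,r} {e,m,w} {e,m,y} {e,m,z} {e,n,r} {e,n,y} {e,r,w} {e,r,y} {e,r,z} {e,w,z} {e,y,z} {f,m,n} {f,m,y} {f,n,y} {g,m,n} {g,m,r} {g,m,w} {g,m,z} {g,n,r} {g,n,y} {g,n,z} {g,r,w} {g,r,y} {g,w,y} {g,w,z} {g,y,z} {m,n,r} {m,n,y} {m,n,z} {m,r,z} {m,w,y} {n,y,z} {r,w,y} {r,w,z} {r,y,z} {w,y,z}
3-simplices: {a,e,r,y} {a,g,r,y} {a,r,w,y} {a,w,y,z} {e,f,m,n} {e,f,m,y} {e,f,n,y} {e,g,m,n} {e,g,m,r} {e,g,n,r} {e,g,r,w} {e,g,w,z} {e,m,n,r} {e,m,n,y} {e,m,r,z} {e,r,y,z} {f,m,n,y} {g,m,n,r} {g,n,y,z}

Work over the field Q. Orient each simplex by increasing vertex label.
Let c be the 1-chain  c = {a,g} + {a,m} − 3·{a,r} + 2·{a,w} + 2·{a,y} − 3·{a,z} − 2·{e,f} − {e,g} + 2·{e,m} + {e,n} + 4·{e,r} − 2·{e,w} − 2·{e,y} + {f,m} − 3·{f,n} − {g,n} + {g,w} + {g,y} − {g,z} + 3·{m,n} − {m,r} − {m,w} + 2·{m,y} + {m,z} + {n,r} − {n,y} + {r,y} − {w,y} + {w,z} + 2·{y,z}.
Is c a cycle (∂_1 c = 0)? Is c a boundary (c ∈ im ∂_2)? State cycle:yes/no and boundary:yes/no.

n_0=10 n_1=39 n_2=58 n_3=19  [Q]
∂1: piv[ae,ag,am,ar,aw,ay,az,ef,en] rk=9  ker:eg,em,er,ew,ey,ez,fm,fn,fr,fy,gm,gn,gr,gw,gy,gz,mn,mr,mw,my,mz,nr,ny,nz,rw,ry,rz,wy,wz,yz
∂2: piv[aem,aer,aey,aez,agr,agy,amz,arw,ary,awy,awz,ayz,efm,efn,efr,efy,egm,egn,egr,egw,egz,emn,emr,emw,emy,enr,eny,erw,erz,gnz] rk=30  ker:emz,ery,ewz,eyz,fmn,fmy,fny,gmn,gmr,gmw,gmz,gnr,gny,grw,gry,gwy,gwz,gyz,mnr,mny,mnz,mrz,mwy,nyz,rwy,rwz,ryz,wyz
∂3: piv[aery,agry,arwy,awyz,efmn,efmy,efny,egmn,egmr,egnr,egrw,egwz,emnr,emny,emrz,eryz,gnyz] rk=17  ker:fmny,gmnr
∂1c = 0
c vs im∂2: reduces to 0 ⇒ boundary

cycle:yes boundary:yes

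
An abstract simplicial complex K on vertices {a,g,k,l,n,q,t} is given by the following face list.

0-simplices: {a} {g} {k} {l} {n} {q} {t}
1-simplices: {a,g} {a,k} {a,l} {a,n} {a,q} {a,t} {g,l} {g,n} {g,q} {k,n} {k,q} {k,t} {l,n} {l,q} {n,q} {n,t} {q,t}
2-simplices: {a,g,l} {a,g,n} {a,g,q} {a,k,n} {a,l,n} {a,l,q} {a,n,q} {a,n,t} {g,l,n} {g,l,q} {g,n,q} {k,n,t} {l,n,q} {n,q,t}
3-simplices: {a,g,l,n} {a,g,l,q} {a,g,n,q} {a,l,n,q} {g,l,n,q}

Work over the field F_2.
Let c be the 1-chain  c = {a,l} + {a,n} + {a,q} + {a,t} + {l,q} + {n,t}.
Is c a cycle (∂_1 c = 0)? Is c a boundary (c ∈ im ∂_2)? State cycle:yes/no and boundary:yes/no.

cycle:yes boundary:yes

n_0=7 n_1=17 n_2=14 n_3=5  [Z2]
∂1: piv[ag,ak,al,an,aq,at] rk=6  ker:gl,gn,gq,kn,kq,kt,ln,lq,nq,nt,qt
∂2: piv[agl,agn,agq,akn,aln,alq,anq,ant,knt,nqt] rk=10  ker:gln,glq,gnq,lnq
∂3: piv[agln,aglq,agnq,alnq] rk=4  ker:glnq
∂1c = 0
c vs im∂2: reduces to 0 ⇒ boundary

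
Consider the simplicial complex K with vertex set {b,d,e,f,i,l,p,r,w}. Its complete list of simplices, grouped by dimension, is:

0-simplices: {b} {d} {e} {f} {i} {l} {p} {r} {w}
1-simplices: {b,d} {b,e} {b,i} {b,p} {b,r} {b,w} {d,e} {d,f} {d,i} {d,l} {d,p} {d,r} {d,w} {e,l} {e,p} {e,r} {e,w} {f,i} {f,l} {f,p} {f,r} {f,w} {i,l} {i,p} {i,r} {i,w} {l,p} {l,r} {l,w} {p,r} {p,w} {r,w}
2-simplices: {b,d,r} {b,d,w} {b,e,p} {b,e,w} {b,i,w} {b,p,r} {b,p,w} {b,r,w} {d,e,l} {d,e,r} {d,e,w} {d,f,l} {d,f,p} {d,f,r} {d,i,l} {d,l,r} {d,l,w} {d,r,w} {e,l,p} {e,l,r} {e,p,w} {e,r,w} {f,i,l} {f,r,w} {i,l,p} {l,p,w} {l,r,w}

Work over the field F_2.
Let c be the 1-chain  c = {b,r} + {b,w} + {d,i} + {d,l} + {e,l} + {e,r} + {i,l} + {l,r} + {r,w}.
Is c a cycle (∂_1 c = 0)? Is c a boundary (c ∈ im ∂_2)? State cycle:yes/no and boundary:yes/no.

n_0=9 n_1=32 n_2=27  [Z2]
∂1: piv[bd,be,bi,bp,br,bw,df,dl] rk=8  ker:de,di,dp,dr,dw,el,ep,er,ew,fi,fl,fp,fr,fw,il,ip,ir,iw,lp,lr,lw,pr,pw,rw
∂2: piv[bdr,bdw,bep,bew,biw,bpr,bpw,brw,del,der,dew,dfl,dfp,dfr,dil,dlr,dlw,elp,fil,frw,ilp] rk=21  ker:drw,elr,epw,erw,lpw,lrw
∂1c = 0
c vs im∂2: reduces to 0 ⇒ boundary

cycle:yes boundary:yes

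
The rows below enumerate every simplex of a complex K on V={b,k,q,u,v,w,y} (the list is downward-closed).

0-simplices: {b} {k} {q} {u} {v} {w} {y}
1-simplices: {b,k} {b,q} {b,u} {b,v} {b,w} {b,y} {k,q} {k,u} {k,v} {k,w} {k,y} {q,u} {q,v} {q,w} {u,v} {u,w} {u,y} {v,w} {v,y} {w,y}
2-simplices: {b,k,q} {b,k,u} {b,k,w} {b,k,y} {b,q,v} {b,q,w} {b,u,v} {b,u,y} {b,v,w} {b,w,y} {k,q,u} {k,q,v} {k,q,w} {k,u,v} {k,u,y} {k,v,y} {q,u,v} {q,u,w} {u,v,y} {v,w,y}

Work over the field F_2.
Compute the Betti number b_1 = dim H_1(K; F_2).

n_0=7 n_1=20 n_2=20  [Z2]
∂1: piv[bk,bq,bu,bv,bw,by] rk=6  ker:kq,ku,kv,kw,ky,qu,qv,qw,uv,uw,uy,vw,vy,wy
∂2: piv[bkq,bku,bkw,bky,bqv,bqw,buv,buy,bvw,bwy,kqu,kqv,kvy,quw] rk=14  ker:kqw,kuv,kuy,quv,uvy,vwy
b_1=(20−6)−14=0

b_1=0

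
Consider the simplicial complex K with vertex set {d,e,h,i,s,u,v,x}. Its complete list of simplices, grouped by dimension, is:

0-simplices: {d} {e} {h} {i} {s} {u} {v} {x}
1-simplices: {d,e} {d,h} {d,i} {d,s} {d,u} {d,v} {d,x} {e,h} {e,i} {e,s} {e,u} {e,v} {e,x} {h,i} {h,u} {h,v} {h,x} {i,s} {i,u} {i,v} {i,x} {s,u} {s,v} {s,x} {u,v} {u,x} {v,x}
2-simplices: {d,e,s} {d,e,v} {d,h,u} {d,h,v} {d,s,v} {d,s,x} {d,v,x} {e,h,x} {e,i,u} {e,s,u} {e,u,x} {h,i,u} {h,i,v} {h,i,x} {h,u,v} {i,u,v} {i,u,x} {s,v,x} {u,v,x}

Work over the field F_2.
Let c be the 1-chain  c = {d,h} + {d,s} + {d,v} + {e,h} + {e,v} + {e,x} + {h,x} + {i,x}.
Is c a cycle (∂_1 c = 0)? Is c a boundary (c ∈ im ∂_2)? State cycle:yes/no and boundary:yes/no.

n_0=8 n_1=27 n_2=19  [Z2]
∂1: piv[de,dh,di,ds,du,dv,dx] rk=7  ker:eh,ei,es,eu,ev,ex,hi,hu,hv,hx,is,iu,iv,ix,su,sv,sx,uv,ux,vx
∂2: piv[des,dev,dhu,dhv,dsv,dsx,dvx,ehx,eiu,esu,eux,hiu,hiv,hix,huv,iux,uvx] rk=17  ker:iuv,svx
∂1c = {d} + {e} + {h} + {i} + {s} + {x}

cycle:no boundary:no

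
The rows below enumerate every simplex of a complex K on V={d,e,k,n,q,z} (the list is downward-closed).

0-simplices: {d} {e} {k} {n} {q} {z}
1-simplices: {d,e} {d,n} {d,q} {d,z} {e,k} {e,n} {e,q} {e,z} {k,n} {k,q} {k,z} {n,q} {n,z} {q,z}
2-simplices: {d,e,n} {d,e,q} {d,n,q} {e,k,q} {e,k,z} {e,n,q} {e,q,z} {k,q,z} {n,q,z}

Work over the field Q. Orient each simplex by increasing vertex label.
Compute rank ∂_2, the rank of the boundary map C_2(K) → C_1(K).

rank∂_2=7

n_0=6 n_1=14 n_2=9  [Q]
∂1: piv[de,dn,dq,dz,ek] rk=5  ker:en,eq,ez,kn,kq,kz,nq,nz,qz
∂2: piv[den,deq,dnq,ekq,ekz,eqz,nqz] rk=7  ker:enq,kqz
rk∂_2=7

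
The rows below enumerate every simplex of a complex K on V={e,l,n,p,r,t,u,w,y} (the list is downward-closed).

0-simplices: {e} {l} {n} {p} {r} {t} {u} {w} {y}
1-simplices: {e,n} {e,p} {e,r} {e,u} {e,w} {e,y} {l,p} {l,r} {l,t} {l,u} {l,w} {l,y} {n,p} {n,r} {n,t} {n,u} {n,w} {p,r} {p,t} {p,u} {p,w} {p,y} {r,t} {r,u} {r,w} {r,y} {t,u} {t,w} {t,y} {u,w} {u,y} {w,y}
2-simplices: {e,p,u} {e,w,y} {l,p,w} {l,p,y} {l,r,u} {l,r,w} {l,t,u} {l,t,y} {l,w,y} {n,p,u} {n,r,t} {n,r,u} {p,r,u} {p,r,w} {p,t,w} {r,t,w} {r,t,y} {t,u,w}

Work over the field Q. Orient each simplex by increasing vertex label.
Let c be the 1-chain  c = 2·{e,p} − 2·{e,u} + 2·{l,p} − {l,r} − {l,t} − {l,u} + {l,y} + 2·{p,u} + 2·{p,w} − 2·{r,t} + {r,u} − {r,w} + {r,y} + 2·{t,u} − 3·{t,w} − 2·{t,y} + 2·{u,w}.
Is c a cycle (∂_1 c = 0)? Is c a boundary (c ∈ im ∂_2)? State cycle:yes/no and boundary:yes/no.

cycle:yes boundary:yes

n_0=9 n_1=32 n_2=18  [Q]
∂1: piv[en,ep,er,eu,ew,ey,lp,lt] rk=8  ker:lr,lu,lw,ly,np,nr,nt,nu,nw,pr,pt,pu,pw,py,rt,ru,rw,ry,tu,tw,ty,uw,uy,wy
∂2: piv[epu,ewy,lpw,lpy,lru,lrw,ltu,lty,lwy,npu,nrt,nru,pru,prw,ptw,rtw,rty,tuw] rk=18
∂1c = 0
c vs im∂2: reduces to 0 ⇒ boundary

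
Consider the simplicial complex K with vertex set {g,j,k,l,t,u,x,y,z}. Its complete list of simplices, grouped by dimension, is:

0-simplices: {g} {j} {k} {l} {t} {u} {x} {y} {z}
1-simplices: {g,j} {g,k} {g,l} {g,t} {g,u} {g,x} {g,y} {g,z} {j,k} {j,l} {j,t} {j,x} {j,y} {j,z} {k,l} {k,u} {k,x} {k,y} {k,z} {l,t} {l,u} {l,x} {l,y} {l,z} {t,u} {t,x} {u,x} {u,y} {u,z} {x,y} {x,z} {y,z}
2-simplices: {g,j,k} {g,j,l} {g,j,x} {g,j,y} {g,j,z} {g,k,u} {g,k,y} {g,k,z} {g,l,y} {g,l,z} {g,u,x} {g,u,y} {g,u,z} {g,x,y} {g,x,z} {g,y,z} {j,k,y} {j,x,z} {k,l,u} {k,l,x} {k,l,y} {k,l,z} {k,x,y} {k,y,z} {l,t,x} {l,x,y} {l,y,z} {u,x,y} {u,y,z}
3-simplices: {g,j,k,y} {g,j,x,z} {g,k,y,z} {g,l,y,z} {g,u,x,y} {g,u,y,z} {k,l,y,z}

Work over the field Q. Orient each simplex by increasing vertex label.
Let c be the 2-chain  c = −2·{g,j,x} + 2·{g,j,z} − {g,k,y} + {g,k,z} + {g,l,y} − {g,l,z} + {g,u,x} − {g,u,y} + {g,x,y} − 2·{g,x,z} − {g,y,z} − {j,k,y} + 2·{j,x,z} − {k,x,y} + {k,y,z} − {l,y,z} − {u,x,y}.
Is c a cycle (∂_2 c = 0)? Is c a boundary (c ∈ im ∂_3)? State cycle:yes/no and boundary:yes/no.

n_0=9 n_1=32 n_2=29 n_3=7  [Q]
∂1: piv[gj,gk,gl,gt,gu,gx,gy,gz] rk=8  ker:jk,jl,jt,jx,jy,jz,kl,ku,kx,ky,kz,lt,lu,lx,ly,lz,tu,tx,ux,uy,uz,xy,xz,yz
∂2: piv[gjk,gjl,gjx,gjy,gjz,gku,gky,gkz,gly,glz,gux,guy,guz,gxy,gxz,gyz,klu,klx,kly,kxy,ltx] rk=21  ker:jky,jxz,klz,kyz,lxy,lyz,uxy,uyz
∂3: piv[gjky,gjxz,gkyz,glyz,guxy,guyz,klyz] rk=7
∂2c = −{g,y} + {g,z} − {j,k} + {j,y} − {k,x} − {x,y} − {y,z}

cycle:no boundary:no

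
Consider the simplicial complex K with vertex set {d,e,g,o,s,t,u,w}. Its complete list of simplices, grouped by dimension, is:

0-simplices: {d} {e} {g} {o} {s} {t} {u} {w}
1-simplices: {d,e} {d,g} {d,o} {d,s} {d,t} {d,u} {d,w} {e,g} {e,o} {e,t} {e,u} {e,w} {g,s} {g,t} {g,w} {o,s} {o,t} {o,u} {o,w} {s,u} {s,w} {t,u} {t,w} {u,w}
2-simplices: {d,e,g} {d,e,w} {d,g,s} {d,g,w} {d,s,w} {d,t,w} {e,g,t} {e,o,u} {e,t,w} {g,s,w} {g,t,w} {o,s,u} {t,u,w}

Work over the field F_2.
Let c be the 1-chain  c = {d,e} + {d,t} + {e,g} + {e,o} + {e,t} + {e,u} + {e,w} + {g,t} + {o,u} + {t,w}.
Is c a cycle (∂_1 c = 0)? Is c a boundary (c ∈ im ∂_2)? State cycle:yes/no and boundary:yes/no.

n_0=8 n_1=24 n_2=13  [Z2]
∂1: piv[de,dg,do,ds,dt,du,dw] rk=7  ker:eg,eo,et,eu,ew,gs,gt,gw,os,ot,ou,ow,su,sw,tu,tw,uw
∂2: piv[deg,dew,dgs,dgw,dsw,dtw,egt,eou,etw,osu,tuw] rk=11  ker:gsw,gtw
∂1c = 0
c vs im∂2: reduces to 0 ⇒ boundary

cycle:yes boundary:yes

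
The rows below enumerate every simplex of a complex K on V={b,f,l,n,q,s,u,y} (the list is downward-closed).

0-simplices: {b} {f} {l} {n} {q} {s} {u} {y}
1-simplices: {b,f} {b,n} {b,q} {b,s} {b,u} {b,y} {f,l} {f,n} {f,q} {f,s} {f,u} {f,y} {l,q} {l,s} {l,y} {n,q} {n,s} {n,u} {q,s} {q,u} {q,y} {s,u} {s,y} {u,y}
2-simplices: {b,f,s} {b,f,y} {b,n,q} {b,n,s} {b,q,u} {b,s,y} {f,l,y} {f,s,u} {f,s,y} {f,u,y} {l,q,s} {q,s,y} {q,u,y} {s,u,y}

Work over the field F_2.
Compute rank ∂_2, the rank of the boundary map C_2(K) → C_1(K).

n_0=8 n_1=24 n_2=14  [Z2]
∂1: piv[bf,bn,bq,bs,bu,by,fl] rk=7  ker:fn,fq,fs,fu,fy,lq,ls,ly,nq,ns,nu,qs,qu,qy,su,sy,uy
∂2: piv[bfs,bfy,bnq,bns,bqu,bsy,fly,fsu,fuy,lqs,qsy,quy] rk=12  ker:fsy,suy
rk∂_2=12

rank∂_2=12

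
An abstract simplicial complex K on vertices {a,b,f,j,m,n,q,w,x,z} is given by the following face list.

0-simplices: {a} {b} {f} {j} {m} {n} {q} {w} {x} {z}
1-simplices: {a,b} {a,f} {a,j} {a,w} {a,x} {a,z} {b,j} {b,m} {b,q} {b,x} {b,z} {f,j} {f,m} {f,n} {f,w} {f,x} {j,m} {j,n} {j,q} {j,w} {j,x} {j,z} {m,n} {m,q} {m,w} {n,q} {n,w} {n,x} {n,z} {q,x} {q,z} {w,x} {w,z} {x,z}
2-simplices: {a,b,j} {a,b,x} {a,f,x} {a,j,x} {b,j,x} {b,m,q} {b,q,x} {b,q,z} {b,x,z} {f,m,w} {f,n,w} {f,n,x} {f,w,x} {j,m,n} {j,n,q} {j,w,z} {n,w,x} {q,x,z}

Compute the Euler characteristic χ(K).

n_0=10 n_1=34 n_2=18
χ=+10−34+18=-6

χ(K)=-6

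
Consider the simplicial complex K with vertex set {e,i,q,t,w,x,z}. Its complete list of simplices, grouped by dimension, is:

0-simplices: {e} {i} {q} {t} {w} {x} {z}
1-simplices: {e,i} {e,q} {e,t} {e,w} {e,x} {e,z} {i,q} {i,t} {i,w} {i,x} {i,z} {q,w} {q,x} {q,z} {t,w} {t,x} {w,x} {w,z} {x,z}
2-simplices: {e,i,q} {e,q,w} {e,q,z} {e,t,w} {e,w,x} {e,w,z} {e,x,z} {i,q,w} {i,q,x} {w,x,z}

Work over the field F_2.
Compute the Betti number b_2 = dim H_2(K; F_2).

b_2=1

n_0=7 n_1=19 n_2=10  [Z2]
∂1: piv[ei,eq,et,ew,ex,ez] rk=6  ker:iq,it,iw,ix,iz,qw,qx,qz,tw,tx,wx,wz,xz
∂2: piv[eiq,eqw,eqz,etw,ewx,ewz,exz,iqw,iqx] rk=9  ker:wxz
b_2=(10−9)−0=1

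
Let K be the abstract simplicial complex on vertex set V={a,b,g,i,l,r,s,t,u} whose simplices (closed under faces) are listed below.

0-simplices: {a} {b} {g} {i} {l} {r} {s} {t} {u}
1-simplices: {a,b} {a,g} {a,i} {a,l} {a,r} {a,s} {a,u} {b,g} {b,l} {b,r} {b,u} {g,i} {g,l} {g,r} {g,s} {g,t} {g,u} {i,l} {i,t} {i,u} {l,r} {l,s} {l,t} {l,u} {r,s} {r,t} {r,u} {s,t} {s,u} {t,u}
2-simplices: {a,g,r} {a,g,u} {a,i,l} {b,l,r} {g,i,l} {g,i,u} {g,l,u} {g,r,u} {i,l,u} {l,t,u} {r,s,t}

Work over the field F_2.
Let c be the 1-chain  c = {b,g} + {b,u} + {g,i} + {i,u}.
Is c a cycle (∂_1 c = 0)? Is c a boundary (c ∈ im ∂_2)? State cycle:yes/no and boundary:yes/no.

cycle:yes boundary:no

n_0=9 n_1=30 n_2=11  [Z2]
∂1: piv[ab,ag,ai,al,ar,as,au,gt] rk=8  ker:bg,bl,br,bu,gi,gl,gr,gs,gu,il,it,iu,lr,ls,lt,lu,rs,rt,ru,st,su,tu
∂2: piv[agr,agu,ail,blr,gil,giu,glu,gru,ltu,rst] rk=10  ker:ilu
∂1c = 0
c vs im∂2: residual ≠ 0 ⇒ not boundary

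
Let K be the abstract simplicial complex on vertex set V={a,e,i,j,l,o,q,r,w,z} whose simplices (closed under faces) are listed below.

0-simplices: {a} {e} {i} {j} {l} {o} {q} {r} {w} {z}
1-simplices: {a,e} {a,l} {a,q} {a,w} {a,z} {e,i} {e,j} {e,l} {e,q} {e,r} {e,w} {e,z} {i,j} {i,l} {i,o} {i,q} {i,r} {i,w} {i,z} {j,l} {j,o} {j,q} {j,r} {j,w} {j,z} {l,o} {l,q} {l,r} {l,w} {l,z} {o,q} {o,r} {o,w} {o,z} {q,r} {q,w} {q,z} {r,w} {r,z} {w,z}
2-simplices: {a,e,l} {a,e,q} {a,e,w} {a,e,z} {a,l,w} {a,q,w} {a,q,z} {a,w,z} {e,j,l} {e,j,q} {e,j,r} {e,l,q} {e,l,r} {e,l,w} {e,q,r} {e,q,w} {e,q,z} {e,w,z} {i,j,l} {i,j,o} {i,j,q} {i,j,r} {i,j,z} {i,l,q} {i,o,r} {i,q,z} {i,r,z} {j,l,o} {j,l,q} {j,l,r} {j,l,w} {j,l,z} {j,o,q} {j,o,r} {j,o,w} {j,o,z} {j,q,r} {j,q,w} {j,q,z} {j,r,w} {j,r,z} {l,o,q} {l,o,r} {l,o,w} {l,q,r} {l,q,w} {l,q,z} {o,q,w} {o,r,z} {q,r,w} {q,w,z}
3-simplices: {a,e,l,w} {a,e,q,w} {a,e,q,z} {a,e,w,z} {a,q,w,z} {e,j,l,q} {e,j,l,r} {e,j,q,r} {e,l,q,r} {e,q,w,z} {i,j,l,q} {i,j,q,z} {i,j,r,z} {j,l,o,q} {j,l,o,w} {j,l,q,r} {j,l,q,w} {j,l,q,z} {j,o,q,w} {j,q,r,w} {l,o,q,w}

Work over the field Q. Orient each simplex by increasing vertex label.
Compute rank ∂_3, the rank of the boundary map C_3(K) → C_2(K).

rank∂_3=18

n_0=10 n_1=40 n_2=51 n_3=21  [Q]
∂1: piv[ae,al,aq,aw,az,ei,ej,er,io] rk=9  ker:el,eq,ew,ez,ij,il,iq,ir,iw,iz,jl,jo,jq,jr,jw,jz,lo,lq,lr,lw,lz,oq,or,ow,oz,qr,qw,qz,rw,rz,wz
∂2: piv[ael,aeq,aew,aez,alw,aqw,aqz,awz,ejl,ejq,ejr,elq,elr,eqr,ijl,ijo,ijq,ijr,ijz,ior,iqz,irz,jlo,jlw,jlz,joq,jow,joz,jrw] rk=29  ker:elw,eqw,eqz,ewz,ilq,jlq,jlr,jor,jqr,jqw,jqz,jrz,loq,lor,low,lqr,lqw,lqz,oqw,orz,qrw,qwz
∂3: piv[aelw,aeqw,aeqz,aewz,aqwz,ejlq,ejlr,ejqr,elqr,ijlq,ijqz,ijrz,jloq,jlow,jlqw,jlqz,joqw,jqrw] rk=18  ker:eqwz,jlqr,loqw
rk∂_3=18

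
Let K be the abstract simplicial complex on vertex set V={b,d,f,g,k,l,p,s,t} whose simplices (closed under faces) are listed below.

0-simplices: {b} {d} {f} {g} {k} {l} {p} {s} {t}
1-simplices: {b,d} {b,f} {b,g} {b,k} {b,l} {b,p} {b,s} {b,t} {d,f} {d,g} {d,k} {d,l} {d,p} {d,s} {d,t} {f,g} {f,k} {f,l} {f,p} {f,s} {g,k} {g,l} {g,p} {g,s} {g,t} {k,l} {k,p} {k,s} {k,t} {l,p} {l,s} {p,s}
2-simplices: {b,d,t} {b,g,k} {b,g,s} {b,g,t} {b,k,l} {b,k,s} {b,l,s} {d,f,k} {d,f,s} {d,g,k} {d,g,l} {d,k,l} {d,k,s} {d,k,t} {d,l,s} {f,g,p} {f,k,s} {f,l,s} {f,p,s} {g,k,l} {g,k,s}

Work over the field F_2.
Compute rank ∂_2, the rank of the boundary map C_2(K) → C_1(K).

rank∂_2=17

n_0=9 n_1=32 n_2=21  [Z2]
∂1: piv[bd,bf,bg,bk,bl,bp,bs,bt] rk=8  ker:df,dg,dk,dl,dp,ds,dt,fg,fk,fl,fp,fs,gk,gl,gp,gs,gt,kl,kp,ks,kt,lp,ls,ps
∂2: piv[bdt,bgk,bgs,bgt,bkl,bks,bls,dfk,dfs,dgk,dgl,dkl,dks,dkt,fgp,fls,fps] rk=17  ker:dls,fks,gkl,gks
rk∂_2=17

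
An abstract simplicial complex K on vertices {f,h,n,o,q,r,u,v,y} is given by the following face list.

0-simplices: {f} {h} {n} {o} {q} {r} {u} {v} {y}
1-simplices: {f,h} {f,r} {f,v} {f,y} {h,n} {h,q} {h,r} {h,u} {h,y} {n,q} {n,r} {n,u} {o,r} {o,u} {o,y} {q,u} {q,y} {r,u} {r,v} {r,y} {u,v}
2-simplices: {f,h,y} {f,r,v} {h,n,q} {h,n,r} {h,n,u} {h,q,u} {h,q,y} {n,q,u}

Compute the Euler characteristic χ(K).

n_0=9 n_1=21 n_2=8
χ=+9−21+8=-4

χ(K)=-4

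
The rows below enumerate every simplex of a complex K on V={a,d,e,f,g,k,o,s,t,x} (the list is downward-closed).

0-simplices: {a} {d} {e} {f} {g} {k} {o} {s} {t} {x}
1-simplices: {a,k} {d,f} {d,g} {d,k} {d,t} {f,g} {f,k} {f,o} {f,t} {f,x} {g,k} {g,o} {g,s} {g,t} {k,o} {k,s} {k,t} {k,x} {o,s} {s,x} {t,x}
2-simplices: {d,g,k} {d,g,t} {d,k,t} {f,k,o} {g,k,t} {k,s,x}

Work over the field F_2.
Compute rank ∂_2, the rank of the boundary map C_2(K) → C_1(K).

rank∂_2=5

n_0=10 n_1=21 n_2=6  [Z2]
∂1: piv[ak,df,dg,dk,dt,fo,fx,gs] rk=8  ker:fg,fk,ft,gk,go,gt,ko,ks,kt,kx,os,sx,tx
∂2: piv[dgk,dgt,dkt,fko,ksx] rk=5  ker:gkt
rk∂_2=5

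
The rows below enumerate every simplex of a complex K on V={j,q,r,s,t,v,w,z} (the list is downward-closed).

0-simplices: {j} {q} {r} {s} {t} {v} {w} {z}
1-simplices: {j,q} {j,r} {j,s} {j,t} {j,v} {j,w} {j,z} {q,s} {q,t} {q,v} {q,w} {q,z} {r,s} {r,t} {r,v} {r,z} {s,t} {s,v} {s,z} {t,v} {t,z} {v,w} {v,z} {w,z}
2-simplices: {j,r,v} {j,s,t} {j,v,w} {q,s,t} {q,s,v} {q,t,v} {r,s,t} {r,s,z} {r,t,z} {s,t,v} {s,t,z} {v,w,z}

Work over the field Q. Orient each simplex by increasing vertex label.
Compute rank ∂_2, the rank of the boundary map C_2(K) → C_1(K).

rank∂_2=10

n_0=8 n_1=24 n_2=12  [Q]
∂1: piv[jq,jr,js,jt,jv,jw,jz] rk=7  ker:qs,qt,qv,qw,qz,rs,rt,rv,rz,st,sv,sz,tv,tz,vw,vz,wz
∂2: piv[jrv,jst,jvw,qst,qsv,qtv,rst,rsz,rtz,vwz] rk=10  ker:stv,stz
rk∂_2=10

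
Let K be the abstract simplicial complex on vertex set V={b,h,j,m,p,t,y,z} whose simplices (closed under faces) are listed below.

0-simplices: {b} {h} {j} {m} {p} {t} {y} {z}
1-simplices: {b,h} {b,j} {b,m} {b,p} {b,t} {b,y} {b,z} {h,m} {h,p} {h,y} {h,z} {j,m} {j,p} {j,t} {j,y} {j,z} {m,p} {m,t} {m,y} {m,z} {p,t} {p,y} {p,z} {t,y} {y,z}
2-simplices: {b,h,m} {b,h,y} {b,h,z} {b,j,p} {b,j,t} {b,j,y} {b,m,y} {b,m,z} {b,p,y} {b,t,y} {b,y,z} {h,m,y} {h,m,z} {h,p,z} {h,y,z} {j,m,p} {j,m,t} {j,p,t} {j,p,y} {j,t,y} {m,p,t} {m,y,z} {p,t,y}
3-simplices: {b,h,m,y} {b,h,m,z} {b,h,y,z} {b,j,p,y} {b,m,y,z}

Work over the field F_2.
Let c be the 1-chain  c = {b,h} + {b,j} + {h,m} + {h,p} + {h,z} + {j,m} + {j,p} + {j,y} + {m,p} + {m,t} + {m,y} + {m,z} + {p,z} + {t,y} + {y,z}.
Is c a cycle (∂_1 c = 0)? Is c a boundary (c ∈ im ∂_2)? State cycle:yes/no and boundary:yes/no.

n_0=8 n_1=25 n_2=23 n_3=5  [Z2]
∂1: piv[bh,bj,bm,bp,bt,by,bz] rk=7  ker:hm,hp,hy,hz,jm,jp,jt,jy,jz,mp,mt,my,mz,pt,py,pz,ty,yz
∂2: piv[bhm,bhy,bhz,bjp,bjt,bjy,bmy,bmz,bpy,bty,byz,hpz,jmp,jmt,jpt] rk=15  ker:hmy,hmz,hyz,jpy,jty,mpt,myz,pty
∂3: piv[bhmy,bhmz,bhyz,bjpy,bmyz] rk=5
∂1c = 0
c vs im∂2: residual ≠ 0 ⇒ not boundary

cycle:yes boundary:no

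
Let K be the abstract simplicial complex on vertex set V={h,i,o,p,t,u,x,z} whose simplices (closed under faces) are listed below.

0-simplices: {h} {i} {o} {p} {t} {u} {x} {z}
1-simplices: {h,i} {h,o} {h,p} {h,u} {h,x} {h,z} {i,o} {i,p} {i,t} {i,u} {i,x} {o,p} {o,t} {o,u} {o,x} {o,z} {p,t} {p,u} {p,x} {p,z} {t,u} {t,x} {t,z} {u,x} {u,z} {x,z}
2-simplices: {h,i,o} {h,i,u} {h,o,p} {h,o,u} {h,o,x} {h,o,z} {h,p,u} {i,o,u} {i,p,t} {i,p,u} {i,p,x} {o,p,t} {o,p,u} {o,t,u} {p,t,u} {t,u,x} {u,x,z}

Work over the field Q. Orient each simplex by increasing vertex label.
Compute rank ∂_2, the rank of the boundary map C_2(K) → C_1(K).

rank∂_2=14

n_0=8 n_1=26 n_2=17  [Q]
∂1: piv[hi,ho,hp,hu,hx,hz,it] rk=7  ker:io,ip,iu,ix,op,ot,ou,ox,oz,pt,pu,px,pz,tu,tx,tz,ux,uz,xz
∂2: piv[hio,hiu,hop,hou,hox,hoz,hpu,ipt,ipu,ipx,opt,otu,tux,uxz] rk=14  ker:iou,opu,ptu
rk∂_2=14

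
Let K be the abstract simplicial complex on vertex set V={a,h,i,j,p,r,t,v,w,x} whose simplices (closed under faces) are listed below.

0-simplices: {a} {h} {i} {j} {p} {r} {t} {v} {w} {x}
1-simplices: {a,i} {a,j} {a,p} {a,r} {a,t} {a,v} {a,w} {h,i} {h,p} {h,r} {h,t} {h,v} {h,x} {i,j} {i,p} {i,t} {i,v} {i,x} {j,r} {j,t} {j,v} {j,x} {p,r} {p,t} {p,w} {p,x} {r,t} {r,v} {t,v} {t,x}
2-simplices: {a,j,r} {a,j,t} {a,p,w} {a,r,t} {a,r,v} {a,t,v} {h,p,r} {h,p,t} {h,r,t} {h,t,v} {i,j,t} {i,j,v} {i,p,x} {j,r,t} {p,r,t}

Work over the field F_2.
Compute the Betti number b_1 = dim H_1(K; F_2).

n_0=10 n_1=30 n_2=15  [Z2]
∂1: piv[ai,aj,ap,ar,at,av,aw,hi,hx] rk=9  ker:hp,hr,ht,hv,ij,ip,it,iv,ix,jr,jt,jv,jx,pr,pt,pw,px,rt,rv,tv,tx
∂2: piv[ajr,ajt,apw,art,arv,atv,hpr,hpt,hrt,htv,ijt,ijv,ipx] rk=13  ker:jrt,prt
b_1=(30−9)−13=8

b_1=8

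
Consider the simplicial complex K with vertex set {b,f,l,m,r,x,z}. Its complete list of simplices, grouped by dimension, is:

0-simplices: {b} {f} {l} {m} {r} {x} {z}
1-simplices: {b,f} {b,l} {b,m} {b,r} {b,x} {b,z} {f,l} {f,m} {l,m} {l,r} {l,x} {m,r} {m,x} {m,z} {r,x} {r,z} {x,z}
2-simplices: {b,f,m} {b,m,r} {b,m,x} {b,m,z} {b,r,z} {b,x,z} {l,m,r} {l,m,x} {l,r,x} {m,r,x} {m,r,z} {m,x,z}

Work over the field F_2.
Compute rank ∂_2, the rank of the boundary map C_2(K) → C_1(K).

n_0=7 n_1=17 n_2=12  [Z2]
∂1: piv[bf,bl,bm,br,bx,bz] rk=6  ker:fl,fm,lm,lr,lx,mr,mx,mz,rx,rz,xz
∂2: piv[bfm,bmr,bmx,bmz,brz,bxz,lmr,lmx,lrx] rk=9  ker:mrx,mrz,mxz
rk∂_2=9

rank∂_2=9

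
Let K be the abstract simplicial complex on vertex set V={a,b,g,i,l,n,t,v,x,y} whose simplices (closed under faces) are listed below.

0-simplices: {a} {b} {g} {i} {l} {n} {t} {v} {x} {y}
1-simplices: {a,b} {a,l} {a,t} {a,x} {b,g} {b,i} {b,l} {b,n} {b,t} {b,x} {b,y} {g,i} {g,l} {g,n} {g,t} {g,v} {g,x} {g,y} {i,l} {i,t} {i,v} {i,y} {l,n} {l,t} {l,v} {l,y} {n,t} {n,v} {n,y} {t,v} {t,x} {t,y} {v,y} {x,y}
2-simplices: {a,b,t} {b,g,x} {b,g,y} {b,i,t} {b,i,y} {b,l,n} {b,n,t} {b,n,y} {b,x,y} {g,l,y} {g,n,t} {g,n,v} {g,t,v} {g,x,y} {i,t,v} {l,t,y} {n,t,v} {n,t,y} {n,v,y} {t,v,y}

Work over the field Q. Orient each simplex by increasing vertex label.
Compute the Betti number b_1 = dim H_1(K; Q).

b_1=8

n_0=10 n_1=34 n_2=20  [Q]
∂1: piv[ab,al,at,ax,bg,bi,bn,by,gv] rk=9  ker:bl,bt,bx,gi,gl,gn,gt,gx,gy,il,it,iv,iy,ln,lt,lv,ly,nt,nv,ny,tv,tx,ty,vy,xy
∂2: piv[abt,bgx,bgy,bit,biy,bln,bnt,bny,bxy,gly,gnt,gnv,gtv,itv,lty,nty,nvy] rk=17  ker:gxy,ntv,tvy
b_1=(34−9)−17=8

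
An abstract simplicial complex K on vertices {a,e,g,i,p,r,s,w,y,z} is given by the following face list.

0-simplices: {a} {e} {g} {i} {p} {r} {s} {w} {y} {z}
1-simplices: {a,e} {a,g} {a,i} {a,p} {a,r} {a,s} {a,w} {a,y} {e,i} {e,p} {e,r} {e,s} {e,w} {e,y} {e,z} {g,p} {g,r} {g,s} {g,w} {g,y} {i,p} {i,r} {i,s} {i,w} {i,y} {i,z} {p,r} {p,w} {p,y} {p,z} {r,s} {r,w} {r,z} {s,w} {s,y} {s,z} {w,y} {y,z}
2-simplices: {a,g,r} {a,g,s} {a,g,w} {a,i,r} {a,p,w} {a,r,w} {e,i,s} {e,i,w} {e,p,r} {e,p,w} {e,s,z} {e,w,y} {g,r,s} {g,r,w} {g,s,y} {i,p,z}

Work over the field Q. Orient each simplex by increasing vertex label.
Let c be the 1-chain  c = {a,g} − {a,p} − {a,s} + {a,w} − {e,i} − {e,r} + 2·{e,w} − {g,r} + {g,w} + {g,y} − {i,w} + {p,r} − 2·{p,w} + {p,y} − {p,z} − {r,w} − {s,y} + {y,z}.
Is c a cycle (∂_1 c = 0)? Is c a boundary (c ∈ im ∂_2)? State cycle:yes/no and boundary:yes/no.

cycle:yes boundary:no

n_0=10 n_1=38 n_2=16  [Q]
∂1: piv[ae,ag,ai,ap,ar,as,aw,ay,ez] rk=9  ker:ei,ep,er,es,ew,ey,gp,gr,gs,gw,gy,ip,ir,is,iw,iy,iz,pr,pw,py,pz,rs,rw,rz,sw,sy,sz,wy,yz
∂2: piv[agr,ags,agw,air,apw,arw,eis,eiw,epr,epw,esz,ewy,grs,gsy,ipz] rk=15  ker:grw
∂1c = 0
c vs im∂2: residual ≠ 0 ⇒ not boundary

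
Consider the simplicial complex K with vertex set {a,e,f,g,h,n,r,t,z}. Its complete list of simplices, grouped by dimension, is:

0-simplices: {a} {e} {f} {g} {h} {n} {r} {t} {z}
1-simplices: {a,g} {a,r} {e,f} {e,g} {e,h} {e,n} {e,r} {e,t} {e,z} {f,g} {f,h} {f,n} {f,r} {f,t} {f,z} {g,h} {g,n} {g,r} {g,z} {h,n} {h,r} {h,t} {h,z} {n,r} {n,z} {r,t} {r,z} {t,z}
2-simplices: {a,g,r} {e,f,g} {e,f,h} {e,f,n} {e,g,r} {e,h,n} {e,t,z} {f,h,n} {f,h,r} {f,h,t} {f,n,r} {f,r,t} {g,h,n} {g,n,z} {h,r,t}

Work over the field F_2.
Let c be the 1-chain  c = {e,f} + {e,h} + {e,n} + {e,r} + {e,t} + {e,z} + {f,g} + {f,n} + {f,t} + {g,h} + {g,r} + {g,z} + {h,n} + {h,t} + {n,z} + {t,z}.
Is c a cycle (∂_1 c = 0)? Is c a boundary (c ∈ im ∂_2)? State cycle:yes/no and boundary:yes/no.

n_0=9 n_1=28 n_2=15  [Z2]
∂1: piv[ag,ar,ef,eg,eh,en,et,ez] rk=8  ker:er,fg,fh,fn,fr,ft,fz,gh,gn,gr,gz,hn,hr,ht,hz,nr,nz,rt,rz,tz
∂2: piv[agr,efg,efh,efn,egr,ehn,etz,fhr,fht,fnr,frt,ghn,gnz] rk=13  ker:fhn,hrt
∂1c = 0
c vs im∂2: reduces to 0 ⇒ boundary

cycle:yes boundary:yes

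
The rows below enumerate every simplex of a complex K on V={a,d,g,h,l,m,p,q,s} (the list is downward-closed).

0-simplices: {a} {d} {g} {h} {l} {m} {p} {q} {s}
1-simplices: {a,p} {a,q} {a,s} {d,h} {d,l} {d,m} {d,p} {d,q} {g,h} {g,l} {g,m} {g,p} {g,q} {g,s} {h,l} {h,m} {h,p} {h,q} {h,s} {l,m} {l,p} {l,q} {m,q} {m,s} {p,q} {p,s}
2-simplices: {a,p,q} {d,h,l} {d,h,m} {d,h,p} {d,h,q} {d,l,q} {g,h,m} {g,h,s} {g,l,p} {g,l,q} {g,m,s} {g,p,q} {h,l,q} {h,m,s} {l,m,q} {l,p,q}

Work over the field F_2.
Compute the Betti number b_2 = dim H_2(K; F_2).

n_0=9 n_1=26 n_2=16  [Z2]
∂1: piv[ap,aq,as,dh,dl,dm,dp,gh] rk=8  ker:dq,gl,gm,gp,gq,gs,hl,hm,hp,hq,hs,lm,lp,lq,mq,ms,pq,ps
∂2: piv[apq,dhl,dhm,dhp,dhq,dlq,ghm,ghs,glp,glq,gms,gpq,lmq] rk=13  ker:hlq,hms,lpq
b_2=(16−13)−0=3

b_2=3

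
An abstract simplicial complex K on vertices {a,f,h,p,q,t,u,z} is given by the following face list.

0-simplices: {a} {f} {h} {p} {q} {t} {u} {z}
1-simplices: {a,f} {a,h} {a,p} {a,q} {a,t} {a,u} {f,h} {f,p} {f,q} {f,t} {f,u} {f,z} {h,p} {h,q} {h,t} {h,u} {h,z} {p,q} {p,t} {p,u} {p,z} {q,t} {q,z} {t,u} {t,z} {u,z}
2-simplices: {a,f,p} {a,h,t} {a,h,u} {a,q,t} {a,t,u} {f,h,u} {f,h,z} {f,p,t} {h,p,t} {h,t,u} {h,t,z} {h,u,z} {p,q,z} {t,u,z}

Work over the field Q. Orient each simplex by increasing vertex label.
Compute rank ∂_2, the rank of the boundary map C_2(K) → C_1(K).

n_0=8 n_1=26 n_2=14  [Q]
∂1: piv[af,ah,ap,aq,at,au,fz] rk=7  ker:fh,fp,fq,ft,fu,hp,hq,ht,hu,hz,pq,pt,pu,pz,qt,qz,tu,tz,uz
∂2: piv[afp,aht,ahu,aqt,atu,fhu,fhz,fpt,hpt,htz,huz,pqz] rk=12  ker:htu,tuz
rk∂_2=12

rank∂_2=12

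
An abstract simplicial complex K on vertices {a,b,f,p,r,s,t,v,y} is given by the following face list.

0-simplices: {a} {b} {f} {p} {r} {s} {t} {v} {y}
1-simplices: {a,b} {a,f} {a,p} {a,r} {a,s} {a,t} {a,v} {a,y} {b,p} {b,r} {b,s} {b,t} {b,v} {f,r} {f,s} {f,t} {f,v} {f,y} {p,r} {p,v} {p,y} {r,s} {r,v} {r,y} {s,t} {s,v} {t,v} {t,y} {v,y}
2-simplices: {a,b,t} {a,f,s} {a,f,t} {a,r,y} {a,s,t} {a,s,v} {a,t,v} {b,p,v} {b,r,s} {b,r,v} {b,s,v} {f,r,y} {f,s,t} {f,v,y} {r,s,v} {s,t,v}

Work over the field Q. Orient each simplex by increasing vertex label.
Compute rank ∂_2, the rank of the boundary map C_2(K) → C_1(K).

n_0=9 n_1=29 n_2=16  [Q]
∂1: piv[ab,af,ap,ar,as,at,av,ay] rk=8  ker:bp,br,bs,bt,bv,fr,fs,ft,fv,fy,pr,pv,py,rs,rv,ry,st,sv,tv,ty,vy
∂2: piv[abt,afs,aft,ary,ast,asv,atv,bpv,brs,brv,bsv,fry,fvy] rk=13  ker:fst,rsv,stv
rk∂_2=13

rank∂_2=13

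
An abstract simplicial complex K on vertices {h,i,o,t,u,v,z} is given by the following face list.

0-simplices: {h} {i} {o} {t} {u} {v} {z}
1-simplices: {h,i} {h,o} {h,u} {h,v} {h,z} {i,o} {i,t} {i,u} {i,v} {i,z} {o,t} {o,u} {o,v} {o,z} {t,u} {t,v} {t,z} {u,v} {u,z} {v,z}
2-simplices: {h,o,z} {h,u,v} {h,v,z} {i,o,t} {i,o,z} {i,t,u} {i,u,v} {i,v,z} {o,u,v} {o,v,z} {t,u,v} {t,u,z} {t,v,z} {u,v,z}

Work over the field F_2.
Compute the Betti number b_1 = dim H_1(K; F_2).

n_0=7 n_1=20 n_2=14  [Z2]
∂1: piv[hi,ho,hu,hv,hz,it] rk=6  ker:io,iu,iv,iz,ot,ou,ov,oz,tu,tv,tz,uv,uz,vz
∂2: piv[hoz,huv,hvz,iot,ioz,itu,iuv,ivz,ouv,ovz,tuv,tuz,tvz] rk=13  ker:uvz
b_1=(20−6)−13=1

b_1=1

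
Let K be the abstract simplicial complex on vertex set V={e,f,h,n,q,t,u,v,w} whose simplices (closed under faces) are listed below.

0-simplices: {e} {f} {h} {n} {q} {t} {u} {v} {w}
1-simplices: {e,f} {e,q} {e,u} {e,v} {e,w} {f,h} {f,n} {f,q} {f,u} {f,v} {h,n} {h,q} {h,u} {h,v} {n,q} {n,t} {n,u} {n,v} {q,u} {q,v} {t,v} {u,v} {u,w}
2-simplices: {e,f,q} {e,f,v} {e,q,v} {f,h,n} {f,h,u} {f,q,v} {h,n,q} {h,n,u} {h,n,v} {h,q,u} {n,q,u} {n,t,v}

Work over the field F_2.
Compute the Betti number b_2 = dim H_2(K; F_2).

b_2=2

n_0=9 n_1=23 n_2=12  [Z2]
∂1: piv[ef,eq,eu,ev,ew,fh,fn,nt] rk=8  ker:fq,fu,fv,hn,hq,hu,hv,nq,nu,nv,qu,qv,tv,uv,uw
∂2: piv[efq,efv,eqv,fhn,fhu,hnq,hnu,hnv,hqu,ntv] rk=10  ker:fqv,nqu
b_2=(12−10)−0=2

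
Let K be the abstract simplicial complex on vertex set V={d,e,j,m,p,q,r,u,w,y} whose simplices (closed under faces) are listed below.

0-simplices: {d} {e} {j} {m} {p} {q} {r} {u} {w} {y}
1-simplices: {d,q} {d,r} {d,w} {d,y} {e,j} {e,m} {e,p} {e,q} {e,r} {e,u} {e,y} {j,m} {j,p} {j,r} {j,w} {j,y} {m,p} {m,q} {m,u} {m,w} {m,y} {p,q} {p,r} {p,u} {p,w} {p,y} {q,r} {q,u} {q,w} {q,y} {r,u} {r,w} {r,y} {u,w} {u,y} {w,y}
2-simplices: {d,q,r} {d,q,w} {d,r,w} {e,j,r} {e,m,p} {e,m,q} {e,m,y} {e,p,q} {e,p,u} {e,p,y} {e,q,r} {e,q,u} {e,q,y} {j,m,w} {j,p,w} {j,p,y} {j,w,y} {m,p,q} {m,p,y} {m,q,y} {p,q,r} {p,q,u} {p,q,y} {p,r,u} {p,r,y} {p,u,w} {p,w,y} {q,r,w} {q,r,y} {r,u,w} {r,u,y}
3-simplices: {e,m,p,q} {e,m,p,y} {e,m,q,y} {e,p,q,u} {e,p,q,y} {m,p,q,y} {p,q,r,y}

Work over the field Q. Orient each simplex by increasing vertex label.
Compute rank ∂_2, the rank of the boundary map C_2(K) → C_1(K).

rank∂_2=23

n_0=10 n_1=36 n_2=31 n_3=7  [Q]
∂1: piv[dq,dr,dw,dy,ej,em,ep,eq,eu] rk=9  ker:er,ey,jm,jp,jr,jw,jy,mp,mq,mu,mw,my,pq,pr,pu,pw,py,qr,qu,qw,qy,ru,rw,ry,uw,uy,wy
∂2: piv[dqr,dqw,drw,ejr,emp,emq,emy,epq,epu,epy,eqr,equ,eqy,jmw,jpw,jpy,jwy,pqr,pru,pry,puw,ruw,ruy] rk=23  ker:mpq,mpy,mqy,pqu,pqy,pwy,qrw,qry
∂3: piv[empq,empy,emqy,epqu,epqy,pqry] rk=6  ker:mpqy
rk∂_2=23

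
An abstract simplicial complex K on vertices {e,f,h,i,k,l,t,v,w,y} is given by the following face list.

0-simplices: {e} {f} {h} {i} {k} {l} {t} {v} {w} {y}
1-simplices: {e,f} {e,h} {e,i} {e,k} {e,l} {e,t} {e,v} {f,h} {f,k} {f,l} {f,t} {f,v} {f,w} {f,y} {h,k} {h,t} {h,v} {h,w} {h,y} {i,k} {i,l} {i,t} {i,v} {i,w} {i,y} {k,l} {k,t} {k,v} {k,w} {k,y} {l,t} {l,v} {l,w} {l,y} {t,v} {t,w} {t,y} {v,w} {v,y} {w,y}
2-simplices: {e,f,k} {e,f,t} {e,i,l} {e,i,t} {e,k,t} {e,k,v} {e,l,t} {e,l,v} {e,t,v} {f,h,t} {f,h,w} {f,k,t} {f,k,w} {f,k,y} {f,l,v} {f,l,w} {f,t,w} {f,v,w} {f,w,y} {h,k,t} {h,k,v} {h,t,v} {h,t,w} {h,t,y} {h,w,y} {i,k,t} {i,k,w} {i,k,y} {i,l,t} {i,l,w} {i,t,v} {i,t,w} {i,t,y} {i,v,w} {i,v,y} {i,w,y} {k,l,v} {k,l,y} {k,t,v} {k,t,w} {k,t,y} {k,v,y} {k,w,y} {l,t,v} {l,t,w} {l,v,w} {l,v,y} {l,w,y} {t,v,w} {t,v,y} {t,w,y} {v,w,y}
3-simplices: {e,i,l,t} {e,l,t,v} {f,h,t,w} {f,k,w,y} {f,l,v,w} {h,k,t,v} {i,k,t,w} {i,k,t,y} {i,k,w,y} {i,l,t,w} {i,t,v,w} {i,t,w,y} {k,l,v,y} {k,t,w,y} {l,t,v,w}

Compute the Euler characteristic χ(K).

n_0=10 n_1=40 n_2=52 n_3=15
χ=+10−40+52−15=7

χ(K)=7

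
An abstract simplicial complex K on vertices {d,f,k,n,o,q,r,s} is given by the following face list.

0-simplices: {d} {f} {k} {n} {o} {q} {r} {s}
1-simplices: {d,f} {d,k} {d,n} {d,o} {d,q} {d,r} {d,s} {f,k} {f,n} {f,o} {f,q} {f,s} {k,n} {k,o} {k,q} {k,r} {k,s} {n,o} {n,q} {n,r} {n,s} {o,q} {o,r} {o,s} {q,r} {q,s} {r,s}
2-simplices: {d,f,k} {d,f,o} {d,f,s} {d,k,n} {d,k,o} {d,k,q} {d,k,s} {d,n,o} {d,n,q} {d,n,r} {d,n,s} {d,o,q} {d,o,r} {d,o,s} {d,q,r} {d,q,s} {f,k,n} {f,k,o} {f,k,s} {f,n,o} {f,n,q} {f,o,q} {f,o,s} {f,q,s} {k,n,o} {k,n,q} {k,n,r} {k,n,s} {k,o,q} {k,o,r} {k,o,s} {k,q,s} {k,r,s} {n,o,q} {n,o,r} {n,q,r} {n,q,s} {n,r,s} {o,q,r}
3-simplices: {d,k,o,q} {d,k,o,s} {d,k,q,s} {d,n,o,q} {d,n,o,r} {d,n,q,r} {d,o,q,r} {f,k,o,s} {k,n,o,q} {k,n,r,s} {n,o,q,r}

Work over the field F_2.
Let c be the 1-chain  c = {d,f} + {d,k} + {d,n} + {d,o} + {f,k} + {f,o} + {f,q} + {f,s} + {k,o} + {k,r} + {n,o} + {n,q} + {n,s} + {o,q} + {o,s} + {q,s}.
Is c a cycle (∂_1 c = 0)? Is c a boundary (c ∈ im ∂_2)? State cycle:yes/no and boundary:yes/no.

cycle:no boundary:no

n_0=8 n_1=27 n_2=39 n_3=11  [Z2]
∂1: piv[df,dk,dn,do,dq,dr,ds] rk=7  ker:fk,fn,fo,fq,fs,kn,ko,kq,kr,ks,no,nq,nr,ns,oq,or,os,qr,qs,rs
∂2: piv[dfk,dfo,dfs,dkn,dko,dkq,dks,dno,dnq,dnr,dns,doq,dor,dos,dqr,dqs,fkn,fnq,knr,krs] rk=20  ker:fko,fks,fno,foq,fos,fqs,kno,knq,kns,koq,kor,kos,kqs,noq,nor,nqr,nqs,nrs,oqr
∂3: piv[dkoq,dkos,dkqs,dnoq,dnor,dnqr,doqr,fkos,knoq,knrs] rk=10  ker:noqr
∂1c = {f} + {r}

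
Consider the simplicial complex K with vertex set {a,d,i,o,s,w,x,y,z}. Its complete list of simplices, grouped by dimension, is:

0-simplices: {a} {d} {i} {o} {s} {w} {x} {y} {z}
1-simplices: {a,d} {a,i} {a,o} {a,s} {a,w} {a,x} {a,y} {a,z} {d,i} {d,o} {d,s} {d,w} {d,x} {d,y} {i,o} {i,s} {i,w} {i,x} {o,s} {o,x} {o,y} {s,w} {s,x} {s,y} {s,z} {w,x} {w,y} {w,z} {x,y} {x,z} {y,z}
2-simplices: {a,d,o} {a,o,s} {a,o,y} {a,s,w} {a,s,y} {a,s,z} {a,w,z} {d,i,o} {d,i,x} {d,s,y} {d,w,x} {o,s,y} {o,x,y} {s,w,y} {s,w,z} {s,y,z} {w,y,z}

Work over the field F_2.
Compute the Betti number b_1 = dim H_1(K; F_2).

n_0=9 n_1=31 n_2=17  [Z2]
∂1: piv[ad,ai,ao,as,aw,ax,ay,az] rk=8  ker:di,do,ds,dw,dx,dy,io,is,iw,ix,os,ox,oy,sw,sx,sy,sz,wx,wy,wz,xy,xz,yz
∂2: piv[ado,aos,aoy,asw,asy,asz,awz,dio,dix,dsy,dwx,oxy,swy,syz] rk=14  ker:osy,swz,wyz
b_1=(31−8)−14=9

b_1=9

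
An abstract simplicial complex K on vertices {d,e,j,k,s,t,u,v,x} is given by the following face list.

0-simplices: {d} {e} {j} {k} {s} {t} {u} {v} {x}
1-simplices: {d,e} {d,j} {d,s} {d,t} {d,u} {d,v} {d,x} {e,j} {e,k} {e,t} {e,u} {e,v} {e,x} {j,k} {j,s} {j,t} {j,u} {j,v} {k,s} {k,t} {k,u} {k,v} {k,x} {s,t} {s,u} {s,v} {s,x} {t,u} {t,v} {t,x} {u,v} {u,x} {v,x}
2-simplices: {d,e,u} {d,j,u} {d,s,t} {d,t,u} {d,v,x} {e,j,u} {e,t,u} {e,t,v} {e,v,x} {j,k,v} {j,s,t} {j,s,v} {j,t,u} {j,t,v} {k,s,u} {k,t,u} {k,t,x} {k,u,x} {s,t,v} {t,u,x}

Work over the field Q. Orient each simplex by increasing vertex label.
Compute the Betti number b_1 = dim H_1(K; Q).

n_0=9 n_1=33 n_2=20  [Q]
∂1: piv[de,dj,ds,dt,du,dv,dx,ek] rk=8  ker:ej,et,eu,ev,ex,jk,js,jt,ju,jv,ks,kt,ku,kv,kx,st,su,sv,sx,tu,tv,tx,uv,ux,vx
∂2: piv[deu,dju,dst,dtu,dvx,eju,etu,etv,evx,jkv,jst,jsv,jtu,jtv,ksu,ktu,ktx,kux] rk=18  ker:stv,tux
b_1=(33−8)−18=7

b_1=7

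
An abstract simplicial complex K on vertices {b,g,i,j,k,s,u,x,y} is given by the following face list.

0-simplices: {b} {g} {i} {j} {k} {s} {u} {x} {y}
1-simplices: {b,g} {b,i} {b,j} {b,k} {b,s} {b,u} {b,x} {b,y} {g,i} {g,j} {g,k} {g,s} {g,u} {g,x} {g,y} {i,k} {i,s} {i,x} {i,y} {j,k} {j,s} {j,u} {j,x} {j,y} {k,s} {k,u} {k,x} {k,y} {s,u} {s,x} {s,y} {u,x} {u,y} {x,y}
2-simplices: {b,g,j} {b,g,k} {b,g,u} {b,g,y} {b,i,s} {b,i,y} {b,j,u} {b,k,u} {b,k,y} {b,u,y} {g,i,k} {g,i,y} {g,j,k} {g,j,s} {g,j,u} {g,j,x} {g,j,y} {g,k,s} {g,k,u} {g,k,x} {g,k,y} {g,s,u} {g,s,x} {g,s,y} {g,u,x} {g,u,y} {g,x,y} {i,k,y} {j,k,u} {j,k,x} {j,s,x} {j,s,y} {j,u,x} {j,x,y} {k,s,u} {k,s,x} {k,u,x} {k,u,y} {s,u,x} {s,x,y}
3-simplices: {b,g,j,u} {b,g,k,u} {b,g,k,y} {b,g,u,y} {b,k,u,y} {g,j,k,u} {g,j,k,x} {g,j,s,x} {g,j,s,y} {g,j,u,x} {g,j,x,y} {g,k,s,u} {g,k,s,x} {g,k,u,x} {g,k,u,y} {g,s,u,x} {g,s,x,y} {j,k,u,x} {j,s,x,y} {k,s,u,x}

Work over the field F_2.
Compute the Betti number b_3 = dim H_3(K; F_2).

n_0=9 n_1=34 n_2=40 n_3=20  [Z2]
∂1: piv[bg,bi,bj,bk,bs,bu,bx,by] rk=8  ker:gi,gj,gk,gs,gu,gx,gy,ik,is,ix,iy,jk,js,ju,jx,jy,ks,ku,kx,ky,su,sx,sy,ux,uy,xy
∂2: piv[bgj,bgk,bgu,bgy,bis,biy,bju,bku,bky,buy,gik,giy,gjk,gjs,gjx,gjy,gks,gkx,gsu,gsx,gsy,gux,gxy] rk=23  ker:gju,gku,gky,guy,iky,jku,jkx,jsx,jsy,jux,jxy,ksu,ksx,kux,kuy,sux,sxy
∂3: piv[bgju,bgku,bgky,bguy,bkuy,gjku,gjkx,gjsx,gjsy,gjux,gjxy,gksu,gksx,gkux,gsux,gsxy] rk=16  ker:gkuy,jkux,jsxy,ksux
b_3=(20−16)−0=4

b_3=4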